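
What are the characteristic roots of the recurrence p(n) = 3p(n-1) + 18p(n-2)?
Substitute p(n) = rⁿ and divide through by rⁿ⁻²: r² - 3r - 18 = 0
Factor: (r + 3)(r - 6) = 0, so r = -3, 6.
General solution: p(n) = A·(-3)ⁿ + B·6ⁿ

Characteristic: r² - 3r - 18 = 0, Roots: r = -3, 6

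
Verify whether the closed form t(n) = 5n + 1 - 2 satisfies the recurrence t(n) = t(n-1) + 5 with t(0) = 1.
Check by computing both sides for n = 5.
From the recurrence with t(0) = 1:
  t(0) = 1, t(1) = 6, t(2) = 11, t(3) = 16, t(4) = 21, t(5) = 26
  so the recurrence gives t(5) = 26.
From the proposed closed form t(n) = 5n + 1 - 2:
  t(5) = 24.
The recurrence gives 26 but the closed form gives 24, so the closed form does not satisfy the recurrence.

No, the closed form is incorrect.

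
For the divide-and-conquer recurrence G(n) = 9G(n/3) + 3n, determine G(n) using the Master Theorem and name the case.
Master Theorem template: G(n) = a·G(n/b) + f(n).
Here: a=9, b=3, f(n)=3n
Compute log_b(a) = log_3(9) = 2.
f(n) = 3n = O(n^(2-ε)) with ε = 1. Case 1: G(n) = Θ(n^log_b(a)) = Θ(n^2).

Case 1: G(n) = Θ(n^2)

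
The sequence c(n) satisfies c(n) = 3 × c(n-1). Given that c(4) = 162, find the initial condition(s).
In general c(n) = 3ⁿ · c(0). At n = 4: c(0) = c(4) / 3^4 = 162 / 81 = 2.

c(0) = 2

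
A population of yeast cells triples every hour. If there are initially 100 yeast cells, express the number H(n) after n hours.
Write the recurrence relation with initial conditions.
Each hour multiplies the count by 3, so the count after n hours depends only on the count after n-1 hours: H(n) = 3 × H(n-1). The starting count gives H(0) = 100.
Unrolling n times gives the closed form H(n) = 100 × 3ⁿ.

H(n) = 3 × H(n-1), H(0) = 100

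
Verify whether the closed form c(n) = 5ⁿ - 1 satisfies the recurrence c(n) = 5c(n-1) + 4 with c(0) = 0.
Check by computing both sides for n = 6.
From the recurrence with c(0) = 0:
  c(0) = 0, c(1) = 4, c(2) = 24, c(3) = 124, c(4) = 624, c(5) = 3124, c(6) = 15624
  so the recurrence gives c(6) = 15624.
From the proposed closed form c(n) = 5ⁿ - 1:
  c(6) = 15624.
Both sides give 15624 at n = 6, and the initial condition(s) match, so the closed form is consistent.

Yes, the closed form is correct.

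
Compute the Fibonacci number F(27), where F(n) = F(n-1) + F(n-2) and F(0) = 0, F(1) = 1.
Computing the sequence terms:
0, 1, 1, 2, 3, 5, 8, 13, 21, 34, 55, 89, 144, 233, 377, 610, 987, 1597, 2584, 4181, 6765, 10946, 17711, 28657, 46368, 75025, 121393, 196418

196418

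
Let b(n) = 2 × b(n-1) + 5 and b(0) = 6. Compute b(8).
Computing step by step:
b(0) = 6
b(1) = 2 × 6 + 5 = 17
b(2) = 2 × 17 + 5 = 39
b(3) = 2 × 39 + 5 = 83
b(4) = 2 × 83 + 5 = 171
b(5) = 2 × 171 + 5 = 347
b(6) = 2 × 347 + 5 = 699
b(7) = 2 × 699 + 5 = 1403
b(8) = 2 × 1403 + 5 = 2811

2811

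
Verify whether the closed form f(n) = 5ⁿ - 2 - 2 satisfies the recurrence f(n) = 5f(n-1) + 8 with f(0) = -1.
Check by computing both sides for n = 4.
From the recurrence with f(0) = -1:
  f(0) = -1, f(1) = 3, f(2) = 23, f(3) = 123, f(4) = 623
  so the recurrence gives f(4) = 623.
From the proposed closed form f(n) = 5ⁿ - 2 - 2:
  f(4) = 621.
The recurrence gives 623 but the closed form gives 621, so the closed form does not satisfy the recurrence.

No, the closed form is incorrect.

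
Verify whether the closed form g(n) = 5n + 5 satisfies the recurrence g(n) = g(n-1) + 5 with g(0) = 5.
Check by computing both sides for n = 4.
From the recurrence with g(0) = 5:
  g(0) = 5, g(1) = 10, g(2) = 15, g(3) = 20, g(4) = 25
  so the recurrence gives g(4) = 25.
From the proposed closed form g(n) = 5n + 5:
  g(4) = 25.
Both sides give 25 at n = 4, and the initial condition(s) match, so the closed form is consistent.

Yes, the closed form is correct.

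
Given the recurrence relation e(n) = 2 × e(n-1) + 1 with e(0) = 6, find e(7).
Computing step by step:
e(0) = 6
e(1) = 2 × 6 + 1 = 13
e(2) = 2 × 13 + 1 = 27
e(3) = 2 × 27 + 1 = 55
e(4) = 2 × 55 + 1 = 111
e(5) = 2 × 111 + 1 = 223
e(6) = 2 × 223 + 1 = 447
e(7) = 2 × 447 + 1 = 895

895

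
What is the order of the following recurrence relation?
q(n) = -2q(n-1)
The order is the largest lag k for which q(n-k) appears. Here the deepest term is q(n-1), so the order is 1.

Order 1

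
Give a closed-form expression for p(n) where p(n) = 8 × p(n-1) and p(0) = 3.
Recurrence: p(n) = 8 × p(n-1), initial: p(0) = 3.
Each term is 8 times the previous, so this is geometric with ratio 8. After n steps: p(n) = p(0)·8ⁿ = 3·8ⁿ.

p(n) = 3·8ⁿ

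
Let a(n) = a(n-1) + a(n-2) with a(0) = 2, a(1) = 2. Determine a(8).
Computing the sequence terms:
2, 2, 4, 6, 10, 16, 26, 42, 68

68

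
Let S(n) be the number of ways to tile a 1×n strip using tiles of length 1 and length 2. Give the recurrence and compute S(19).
Condition on the last tile: it has length 1 (leaving a 1×(n-1) strip) or length 2 (leaving a 1×(n-2) strip), so S(n) = S(n-1) + S(n-2) (order-2 linear recurrence).
For 0 ≤ i < 2 only unit tiles fit, so S(i) = 1.
Iterating the recurrence: S(2) = 2, S(3) = 3, S(4) = 5, S(5) = 8, S(6) = 13, S(7) = 21, S(8) = 34, S(9) = 55, S(10) = 89, S(11) = 144, S(12) = 233, S(13) = 377, S(14) = 610, S(15) = 987, S(16) = 1597, S(17) = 2584, S(18) = 4181, S(19) = 6765.

S(n) = S(n-1) + S(n-2), with S(i) = 1 for 0 ≤ i < 2; S(19) = 6765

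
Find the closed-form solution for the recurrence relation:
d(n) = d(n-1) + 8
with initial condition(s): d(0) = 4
Recurrence: d(n) = d(n-1) + 8, initial: d(0) = 4.
Each step adds 8, so d(n) = d(0) + 8n = 8n + 4.

d(n) = 8n + 4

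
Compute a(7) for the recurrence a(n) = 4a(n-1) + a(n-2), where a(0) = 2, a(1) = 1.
Computing the sequence terms:
2, 1, 6, 25, 106, 449, 1902, 8057

8057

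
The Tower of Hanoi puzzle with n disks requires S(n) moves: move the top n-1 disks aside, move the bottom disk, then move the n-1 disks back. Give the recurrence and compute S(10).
Moving n disks = move the top n-1 disks aside (S(n-1) moves) + move the largest disk (1 move) + move the n-1 disks back on top (S(n-1) moves), so S(n) = 2S(n-1) + 1, with S(1) = 1 (a single disk takes one move).
First terms: 1, 3, 7, 15, 31, 63, … — each is one less than a power of 2. Indeed S(n) + 1 = 2(S(n-1) + 1) with S(1) + 1 = 2, so S(n) + 1 = 2ⁿ and S(n) = 2ⁿ - 1.
Hence S(10) = 2^10 - 1 = 1024 - 1 = 1023.

S(n) = 2S(n-1) + 1, S(1) = 1; S(10) = 1023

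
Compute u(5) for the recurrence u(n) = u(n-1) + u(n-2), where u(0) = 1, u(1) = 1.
Computing the sequence terms:
1, 1, 2, 3, 5, 8

8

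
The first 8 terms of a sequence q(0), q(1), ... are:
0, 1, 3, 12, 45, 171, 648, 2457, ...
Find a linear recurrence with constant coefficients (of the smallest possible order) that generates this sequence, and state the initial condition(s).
Look for the lowest-order linear relation among consecutive terms.
Observation: q(n) - 3·q(n-1) - (3)·q(n-2) = 0 holds for the shown terms, and no order-1 relation q(n) = α·q(n-1) + β fits.
Check at n=3: 3·3 + (3)·1 = 12. ✓

q(n) = 3q(n-1) + 3q(n-2), q(0) = 0, q(1) = 1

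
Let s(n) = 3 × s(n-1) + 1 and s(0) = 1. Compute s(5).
Computing step by step:
s(0) = 1
s(1) = 3 × 1 + 1 = 4
s(2) = 3 × 4 + 1 = 13
s(3) = 3 × 13 + 1 = 40
s(4) = 3 × 40 + 1 = 121
s(5) = 3 × 121 + 1 = 364

364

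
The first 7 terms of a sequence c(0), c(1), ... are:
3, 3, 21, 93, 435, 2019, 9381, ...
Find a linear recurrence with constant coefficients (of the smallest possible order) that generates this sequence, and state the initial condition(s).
Look for the lowest-order linear relation among consecutive terms.
Observation: c(n) - 4·c(n-1) - (3)·c(n-2) = 0 holds for the shown terms, and no order-1 relation c(n) = α·c(n-1) + β fits.
Check at n=3: 4·21 + (3)·3 = 93. ✓

c(n) = 4c(n-1) + 3c(n-2), c(0) = 3, c(1) = 3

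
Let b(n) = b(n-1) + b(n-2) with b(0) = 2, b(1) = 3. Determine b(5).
Computing the sequence terms:
2, 3, 5, 8, 13, 21

21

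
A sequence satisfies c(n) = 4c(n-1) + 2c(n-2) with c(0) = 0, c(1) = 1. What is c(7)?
Computing the sequence terms:
0, 1, 4, 18, 80, 356, 1584, 7048

7048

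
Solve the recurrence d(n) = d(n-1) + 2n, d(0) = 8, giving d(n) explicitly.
Recurrence: d(n) = d(n-1) + 2n, initial: d(0) = 8.
Telescoping: d(n) = d(0) + 2·Σᵢ₌₁ⁿ i = 8 + 2·n(n+1)/2.

d(n) = 2·n(n+1)/2 + 8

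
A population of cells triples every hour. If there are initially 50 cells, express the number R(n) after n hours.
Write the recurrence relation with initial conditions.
Each hour multiplies the count by 3, so the count after n hours depends only on the count after n-1 hours: R(n) = 3 × R(n-1). The starting count gives R(0) = 50.
Unrolling n times gives the closed form R(n) = 50 × 3ⁿ.

R(n) = 3 × R(n-1), R(0) = 50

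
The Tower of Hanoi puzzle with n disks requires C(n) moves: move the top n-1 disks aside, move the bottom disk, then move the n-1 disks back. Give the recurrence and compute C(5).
Moving n disks = move the top n-1 disks aside (C(n-1) moves) + move the largest disk (1 move) + move the n-1 disks back on top (C(n-1) moves), so C(n) = 2C(n-1) + 1, with C(1) = 1 (a single disk takes one move).
First terms: 1, 3, 7, 15, 31, … — each is one less than a power of 2. Indeed C(n) + 1 = 2(C(n-1) + 1) with C(1) + 1 = 2, so C(n) + 1 = 2ⁿ and C(n) = 2ⁿ - 1.
Hence C(5) = 2^5 - 1 = 32 - 1 = 31.

C(n) = 2C(n-1) + 1, C(1) = 1; C(5) = 31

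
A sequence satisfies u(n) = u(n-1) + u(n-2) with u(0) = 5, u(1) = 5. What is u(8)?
Computing the sequence terms:
5, 5, 10, 15, 25, 40, 65, 105, 170

170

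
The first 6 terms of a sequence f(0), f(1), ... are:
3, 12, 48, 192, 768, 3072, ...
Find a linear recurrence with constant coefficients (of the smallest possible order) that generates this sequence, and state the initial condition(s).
Look for the lowest-order linear relation among consecutive terms.
Observation: each term is 4× the previous.
Check at n=2: 4·12 = 48. ✓

f(n) = 4 × f(n-1), f(0) = 3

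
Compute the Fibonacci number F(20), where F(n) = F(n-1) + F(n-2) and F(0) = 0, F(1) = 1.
Computing the sequence terms:
0, 1, 1, 2, 3, 5, 8, 13, 21, 34, 55, 89, 144, 233, 377, 610, 987, 1597, 2584, 4181, 6765

6765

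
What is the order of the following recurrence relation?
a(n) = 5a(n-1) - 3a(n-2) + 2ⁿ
The order is the largest lag k for which a(n-k) appears. Here the deepest term is a(n-2) (the 2ⁿ term is non-homogeneous and does not affect the order), so the order is 2.

Order 2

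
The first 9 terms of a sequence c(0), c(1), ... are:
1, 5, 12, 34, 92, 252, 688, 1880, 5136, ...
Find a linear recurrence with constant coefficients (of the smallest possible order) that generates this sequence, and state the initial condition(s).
Look for the lowest-order linear relation among consecutive terms.
Observation: c(n) - 2·c(n-1) - (2)·c(n-2) = 0 holds for the shown terms, and no order-1 relation c(n) = α·c(n-1) + β fits.
Check at n=3: 2·12 + (2)·5 = 34. ✓

c(n) = 2c(n-1) + 2c(n-2), c(0) = 1, c(1) = 5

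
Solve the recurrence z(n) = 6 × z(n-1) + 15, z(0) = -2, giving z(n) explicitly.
Recurrence: z(n) = 6 × z(n-1) + 15, initial: z(0) = -2.
Try z(n) = A·6ⁿ + C. Substituting: A·6ⁿ + C = 6(A·6ⁿ⁻¹ + C) + 15 = A·6ⁿ + 6C + 15, so C = 6C + 15, giving C = -3. Then z(0) = A - 3 = -2 gives A = 1.

z(n) = 6ⁿ - 3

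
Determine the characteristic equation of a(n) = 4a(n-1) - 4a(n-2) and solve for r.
Substitute a(n) = rⁿ and divide through by rⁿ⁻²: r² - 4r + 4 = 0
Factor: (r - 2)² = 0, so r = 2 (double root).
General solution: a(n) = (A + Bn)·2ⁿ

Characteristic: r² - 4r + 4 = 0, Roots: r = 2 (double root)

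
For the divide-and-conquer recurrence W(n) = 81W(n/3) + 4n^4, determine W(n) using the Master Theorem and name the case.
Master Theorem template: W(n) = a·W(n/b) + f(n).
Here: a=81, b=3, f(n)=4n^4
Compute log_b(a) = log_3(81) = 4.
f(n) = 4n^4 = Θ(n^4). Case 2: W(n) = Θ(n^4 log n).

Case 2: W(n) = Θ(n^4 log n)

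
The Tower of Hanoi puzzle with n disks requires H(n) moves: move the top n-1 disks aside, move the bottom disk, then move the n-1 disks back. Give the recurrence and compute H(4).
Moving n disks = move the top n-1 disks aside (H(n-1) moves) + move the largest disk (1 move) + move the n-1 disks back on top (H(n-1) moves), so H(n) = 2H(n-1) + 1, with H(1) = 1 (a single disk takes one move).
First terms: 1, 3, 7, 15, … — each is one less than a power of 2. Indeed H(n) + 1 = 2(H(n-1) + 1) with H(1) + 1 = 2, so H(n) + 1 = 2ⁿ and H(n) = 2ⁿ - 1.
Hence H(4) = 2^4 - 1 = 16 - 1 = 15.

H(n) = 2H(n-1) + 1, H(1) = 1; H(4) = 15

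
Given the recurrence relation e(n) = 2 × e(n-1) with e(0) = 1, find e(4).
Computing step by step:
e(0) = 1
e(1) = 2 × 1 = 2
e(2) = 2 × 2 = 4
e(3) = 2 × 4 = 8
e(4) = 2 × 8 = 16

16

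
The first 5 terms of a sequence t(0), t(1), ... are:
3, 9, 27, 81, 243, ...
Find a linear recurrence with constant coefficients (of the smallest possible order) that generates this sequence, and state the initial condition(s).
Look for the lowest-order linear relation among consecutive terms.
Observation: each term is 3× the previous.
Check at n=2: 3·9 = 27. ✓

t(n) = 3 × t(n-1), t(0) = 3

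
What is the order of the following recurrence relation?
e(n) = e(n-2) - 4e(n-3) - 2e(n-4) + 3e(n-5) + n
The order is the largest lag k for which e(n-k) appears. Here the deepest term is e(n-5) (the n term is non-homogeneous and does not affect the order), so the order is 5.

Order 5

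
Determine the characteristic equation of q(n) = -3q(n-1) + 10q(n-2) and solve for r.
Substitute q(n) = rⁿ and divide through by rⁿ⁻²: r² + 3r - 10 = 0
Factor: (r + 5)(r - 2) = 0, so r = -5, 2.
General solution: q(n) = A·(-5)ⁿ + B·2ⁿ

Characteristic: r² + 3r - 10 = 0, Roots: r = -5, 2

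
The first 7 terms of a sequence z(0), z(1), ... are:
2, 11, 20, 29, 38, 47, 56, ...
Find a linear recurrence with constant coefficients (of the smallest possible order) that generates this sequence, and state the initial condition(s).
Look for the lowest-order linear relation among consecutive terms.
Observation: consecutive differences are constant (= 9).
Check at n=2: 1·11 + 9 = 20. ✓

z(n) = z(n-1) + 9, z(0) = 2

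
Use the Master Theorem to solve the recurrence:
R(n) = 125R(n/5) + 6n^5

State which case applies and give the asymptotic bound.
Master Theorem template: R(n) = a·R(n/b) + f(n).
Here: a=125, b=5, f(n)=6n^5
Compute log_b(a) = log_5(125) = 3.
f(n) = 6n^5 = Ω(n^(3+ε)) with ε = 2, and the regularity condition holds (a·f(n/b) = (a/b^5)·f(n) with a/b^5 = 5^-2 < 1). Case 3: R(n) = Θ(f(n)) = Θ(n^5).

Case 3: R(n) = Θ(n^5)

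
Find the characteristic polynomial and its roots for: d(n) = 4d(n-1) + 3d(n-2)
Substitute d(n) = rⁿ and divide through by rⁿ⁻²: r² - 4r - 3 = 0
Discriminant: 4² + 4·3 = 28, not a perfect square, so by the quadratic formula r = (4 ± √28)/2.
General solution: d(n) = A·r₁ⁿ + B·r₂ⁿ where r₁,r₂ = (4 ± √28)/2

Characteristic: r² - 4r - 3 = 0, Roots: r = (4 ± √28)/2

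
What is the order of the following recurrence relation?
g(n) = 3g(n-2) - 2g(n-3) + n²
The order is the largest lag k for which g(n-k) appears. Here the deepest term is g(n-3) (the n² term is non-homogeneous and does not affect the order), so the order is 3.

Order 3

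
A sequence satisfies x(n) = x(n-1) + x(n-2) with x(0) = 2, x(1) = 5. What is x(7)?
Computing the sequence terms:
2, 5, 7, 12, 19, 31, 50, 81

81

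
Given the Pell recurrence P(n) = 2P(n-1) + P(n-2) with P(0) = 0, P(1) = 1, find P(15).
Computing the sequence terms:
0, 1, 2, 5, 12, 29, 70, 169, 408, 985, 2378, 5741, 13860, 33461, 80782, 195025

195025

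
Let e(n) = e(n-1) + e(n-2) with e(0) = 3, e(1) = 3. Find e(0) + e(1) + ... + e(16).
Computing the sequence terms: 3, 3, 6, 9, 15, 24, 39, 63, 102, 165, 267, 432, 699, 1131, 1830, 2961, 4791
Adding these values together:

12540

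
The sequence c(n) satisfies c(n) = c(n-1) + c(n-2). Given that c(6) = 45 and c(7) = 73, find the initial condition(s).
Work backwards using c(k) = c(k+2) - c(k+1):
c(5) = c(7) - c(6) = 73 - 45 = 28
c(4) = c(6) - c(5) = 45 - 28 = 17
c(3) = c(5) - c(4) = 28 - 17 = 11
c(2) = c(4) - c(3) = 17 - 11 = 6
c(1) = c(3) - c(2) = 11 - 6 = 5
c(0) = c(2) - c(1) = 6 - 5 = 1

c(0) = 1, c(1) = 5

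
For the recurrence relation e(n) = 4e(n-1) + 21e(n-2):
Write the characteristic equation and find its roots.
Substitute e(n) = rⁿ and divide through by rⁿ⁻²: r² - 4r - 21 = 0
Factor: (r - 7)(r + 3) = 0, so r = 7, -3.
General solution: e(n) = A·7ⁿ + B·(-3)ⁿ

Characteristic: r² - 4r - 21 = 0, Roots: r = 7, -3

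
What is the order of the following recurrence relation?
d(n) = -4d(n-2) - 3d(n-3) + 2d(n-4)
The order is the largest lag k for which d(n-k) appears. Here the deepest term is d(n-4), so the order is 4.

Order 4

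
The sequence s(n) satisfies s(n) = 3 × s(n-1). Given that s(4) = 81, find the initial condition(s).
In general s(n) = 3ⁿ · s(0). At n = 4: s(0) = s(4) / 3^4 = 81 / 81 = 1.

s(0) = 1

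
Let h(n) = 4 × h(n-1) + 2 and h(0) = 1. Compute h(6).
Computing step by step:
h(0) = 1
h(1) = 4 × 1 + 2 = 6
h(2) = 4 × 6 + 2 = 26
h(3) = 4 × 26 + 2 = 106
h(4) = 4 × 106 + 2 = 426
h(5) = 4 × 426 + 2 = 1706
h(6) = 4 × 1706 + 2 = 6826

6826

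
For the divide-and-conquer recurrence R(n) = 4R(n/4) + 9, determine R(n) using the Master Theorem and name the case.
Master Theorem template: R(n) = a·R(n/b) + f(n).
Here: a=4, b=4, f(n)=9
Compute log_b(a) = log_4(4) = 1.
f(n) = 9 = O(n^(1-ε)) with ε = 1. Case 1: R(n) = Θ(n^log_b(a)) = Θ(n).

Case 1: R(n) = Θ(n)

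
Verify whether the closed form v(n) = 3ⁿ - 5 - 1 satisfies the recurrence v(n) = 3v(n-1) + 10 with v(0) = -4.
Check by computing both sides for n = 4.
From the recurrence with v(0) = -4:
  v(0) = -4, v(1) = -2, v(2) = 4, v(3) = 22, v(4) = 76
  so the recurrence gives v(4) = 76.
From the proposed closed form v(n) = 3ⁿ - 5 - 1:
  v(4) = 75.
The recurrence gives 76 but the closed form gives 75, so the closed form does not satisfy the recurrence.

No, the closed form is incorrect.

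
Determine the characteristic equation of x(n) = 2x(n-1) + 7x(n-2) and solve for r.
Substitute x(n) = rⁿ and divide through by rⁿ⁻²: r² - 2r - 7 = 0
Discriminant: 2² + 4·7 = 32, not a perfect square, so by the quadratic formula r = (2 ± √32)/2.
General solution: x(n) = A·r₁ⁿ + B·r₂ⁿ where r₁,r₂ = (2 ± √32)/2

Characteristic: r² - 2r - 7 = 0, Roots: r = (2 ± √32)/2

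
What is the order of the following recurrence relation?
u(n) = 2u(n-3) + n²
The order is the largest lag k for which u(n-k) appears. Here the deepest term is u(n-3) (the n² term is non-homogeneous and does not affect the order), so the order is 3.

Order 3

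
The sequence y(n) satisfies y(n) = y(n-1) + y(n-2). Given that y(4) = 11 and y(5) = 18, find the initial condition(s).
Work backwards using y(k) = y(k+2) - y(k+1):
y(3) = y(5) - y(4) = 18 - 11 = 7
y(2) = y(4) - y(3) = 11 - 7 = 4
y(1) = y(3) - y(2) = 7 - 4 = 3
y(0) = y(2) - y(1) = 4 - 3 = 1

y(0) = 1, y(1) = 3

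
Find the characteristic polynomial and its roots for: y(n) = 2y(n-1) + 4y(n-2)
Substitute y(n) = rⁿ and divide through by rⁿ⁻²: r² - 2r - 4 = 0
Discriminant: 2² + 4·4 = 20, not a perfect square, so by the quadratic formula r = (2 ± √20)/2.
General solution: y(n) = A·r₁ⁿ + B·r₂ⁿ where r₁,r₂ = (2 ± √20)/2

Characteristic: r² - 2r - 4 = 0, Roots: r = (2 ± √20)/2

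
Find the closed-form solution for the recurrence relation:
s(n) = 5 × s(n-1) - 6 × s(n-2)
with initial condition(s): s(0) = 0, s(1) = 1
Recurrence: s(n) = 5 × s(n-1) - 6 × s(n-2), initial: s(0) = 0, s(1) = 1.
Characteristic equation: r² - 5r + 6 = 0, which factors as (r - 3)(r - 2) = 0, so r = 3, 2. General solution s(n) = A·3ⁿ + B·2ⁿ. From s(0) = 0: A + B = 0. From s(1) = 1: 3A + 2B = 1. Solving gives A = 1, B = -1.

s(n) = 3ⁿ - 2ⁿ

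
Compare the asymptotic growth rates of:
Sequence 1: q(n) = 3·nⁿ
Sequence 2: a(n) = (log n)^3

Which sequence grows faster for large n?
Comparing growth rates:
Growth-rate hierarchy: log n ≺ any polynomial ≺ any exponential cⁿ (c>1) ≺ n! ≺ nⁿ.
super-exponential nⁿ dominates polylogarithmic (log n)^3 asymptotically.

q(n) grows faster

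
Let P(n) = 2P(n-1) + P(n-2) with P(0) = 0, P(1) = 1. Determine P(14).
Computing the sequence terms:
0, 1, 2, 5, 12, 29, 70, 169, 408, 985, 2378, 5741, 13860, 33461, 80782

80782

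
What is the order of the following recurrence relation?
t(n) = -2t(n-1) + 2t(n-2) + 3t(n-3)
The order is the largest lag k for which t(n-k) appears. Here the deepest term is t(n-3), so the order is 3.

Order 3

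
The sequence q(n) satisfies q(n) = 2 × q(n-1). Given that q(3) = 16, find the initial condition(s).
In general q(n) = 2ⁿ · q(0). At n = 3: q(0) = q(3) / 2^3 = 16 / 8 = 2.

q(0) = 2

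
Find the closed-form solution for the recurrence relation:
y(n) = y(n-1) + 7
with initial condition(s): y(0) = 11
Recurrence: y(n) = y(n-1) + 7, initial: y(0) = 11.
Each step adds 7, so y(n) = y(0) + 7n = 7n + 11.

y(n) = 7n + 11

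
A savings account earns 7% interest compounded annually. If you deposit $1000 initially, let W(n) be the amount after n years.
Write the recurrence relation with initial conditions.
Each year the balance grows by 7%, i.e. is multiplied by 1 + 7/100 = 1.07, so W(n) = 1.07 × W(n-1). The initial deposit gives W(0) = 1000.
Unrolling gives the closed form W(n) = 1000 × (1.07)ⁿ.

W(n) = 1.07 × W(n-1), W(0) = 1000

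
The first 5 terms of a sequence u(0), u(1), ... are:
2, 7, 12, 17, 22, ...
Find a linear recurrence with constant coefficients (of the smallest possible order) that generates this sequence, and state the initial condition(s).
Look for the lowest-order linear relation among consecutive terms.
Observation: consecutive differences are constant (= 5).
Check at n=2: 1·7 + 5 = 12. ✓

u(n) = u(n-1) + 5, u(0) = 2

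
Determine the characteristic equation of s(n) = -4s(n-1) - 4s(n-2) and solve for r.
Substitute s(n) = rⁿ and divide through by rⁿ⁻²: r² + 4r + 4 = 0
Factor: (r + 2)² = 0, so r = -2 (double root).
General solution: s(n) = (A + Bn)·(-2)ⁿ

Characteristic: r² + 4r + 4 = 0, Roots: r = -2 (double root)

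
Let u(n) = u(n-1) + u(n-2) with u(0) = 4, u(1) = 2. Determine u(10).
Computing the sequence terms:
4, 2, 6, 8, 14, 22, 36, 58, 94, 152, 246

246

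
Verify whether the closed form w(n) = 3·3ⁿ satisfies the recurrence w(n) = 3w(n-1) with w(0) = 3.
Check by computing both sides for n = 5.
From the recurrence with w(0) = 3:
  w(0) = 3, w(1) = 9, w(2) = 27, w(3) = 81, w(4) = 243, w(5) = 729
  so the recurrence gives w(5) = 729.
From the proposed closed form w(n) = 3·3ⁿ:
  w(5) = 729.
Both sides give 729 at n = 5, and the initial condition(s) match, so the closed form is consistent.

Yes, the closed form is correct.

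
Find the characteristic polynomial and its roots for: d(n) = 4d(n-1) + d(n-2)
Substitute d(n) = rⁿ and divide through by rⁿ⁻²: r² - 4r - 1 = 0
Discriminant: 4² + 4·1 = 20, not a perfect square, so by the quadratic formula r = (4 ± √20)/2.
General solution: d(n) = A·r₁ⁿ + B·r₂ⁿ where r₁,r₂ = (4 ± √20)/2

Characteristic: r² - 4r - 1 = 0, Roots: r = (4 ± √20)/2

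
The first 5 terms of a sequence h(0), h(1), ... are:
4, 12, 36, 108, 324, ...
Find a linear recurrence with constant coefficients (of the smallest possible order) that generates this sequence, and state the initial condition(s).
Look for the lowest-order linear relation among consecutive terms.
Observation: each term is 3× the previous.
Check at n=2: 3·12 = 36. ✓

h(n) = 3 × h(n-1), h(0) = 4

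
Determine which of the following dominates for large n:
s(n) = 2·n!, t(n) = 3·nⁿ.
Comparing growth rates:
Growth-rate hierarchy: log n ≺ any polynomial ≺ any exponential cⁿ (c>1) ≺ n! ≺ nⁿ.
super-exponential nⁿ dominates factorial asymptotically.

t(n) grows faster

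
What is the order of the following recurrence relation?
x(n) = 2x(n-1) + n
The order is the largest lag k for which x(n-k) appears. Here the deepest term is x(n-1) (the n term is non-homogeneous and does not affect the order), so the order is 1.

Order 1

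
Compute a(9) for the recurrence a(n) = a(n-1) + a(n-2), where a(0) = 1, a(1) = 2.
Computing the sequence terms:
1, 2, 3, 5, 8, 13, 21, 34, 55, 89

89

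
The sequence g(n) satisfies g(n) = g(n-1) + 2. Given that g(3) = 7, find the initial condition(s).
g(3) = g(0) + 3·2, so g(0) = 7 - 6 = 1.

g(0) = 1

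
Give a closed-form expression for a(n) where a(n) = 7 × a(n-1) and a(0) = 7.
Recurrence: a(n) = 7 × a(n-1), initial: a(0) = 7.
Each term is 7 times the previous, so this is geometric with ratio 7. After n steps: a(n) = a(0)·7ⁿ = 7·7ⁿ.

a(n) = 7·7ⁿ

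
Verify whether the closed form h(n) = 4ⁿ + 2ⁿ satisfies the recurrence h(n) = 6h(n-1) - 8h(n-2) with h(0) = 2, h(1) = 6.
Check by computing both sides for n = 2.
From the recurrence with h(0) = 2, h(1) = 6:
  h(0) = 2, h(1) = 6, h(2) = 20
  so the recurrence gives h(2) = 20.
From the proposed closed form h(n) = 4ⁿ + 2ⁿ:
  h(2) = 20.
Both sides give 20 at n = 2, and the initial condition(s) match, so the closed form is consistent.

Yes, the closed form is correct.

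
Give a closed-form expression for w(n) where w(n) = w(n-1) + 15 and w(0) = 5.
Recurrence: w(n) = w(n-1) + 15, initial: w(0) = 5.
Each step adds 15, so w(n) = w(0) + 15n = 15n + 5.

w(n) = 15n + 5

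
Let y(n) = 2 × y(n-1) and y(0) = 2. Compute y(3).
Computing step by step:
y(0) = 2
y(1) = 2 × 2 = 4
y(2) = 2 × 4 = 8
y(3) = 2 × 8 = 16

16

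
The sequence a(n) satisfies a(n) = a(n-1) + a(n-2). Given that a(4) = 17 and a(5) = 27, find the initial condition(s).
Work backwards using a(k) = a(k+2) - a(k+1):
a(3) = a(5) - a(4) = 27 - 17 = 10
a(2) = a(4) - a(3) = 17 - 10 = 7
a(1) = a(3) - a(2) = 10 - 7 = 3
a(0) = a(2) - a(1) = 7 - 3 = 4

a(0) = 4, a(1) = 3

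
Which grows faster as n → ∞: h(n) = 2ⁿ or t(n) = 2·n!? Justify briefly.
Comparing growth rates:
Growth-rate hierarchy: log n ≺ any polynomial ≺ any exponential cⁿ (c>1) ≺ n! ≺ nⁿ.
factorial dominates exponential base 2 asymptotically.

t(n) grows faster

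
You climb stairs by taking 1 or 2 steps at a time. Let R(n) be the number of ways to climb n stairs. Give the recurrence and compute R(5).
Condition on the size of the last step (1 to 2): before it there were n-1, …, n-2 stairs climbed, and these cases are disjoint, so R(n) = R(n-1) + R(n-2) (Fibonacci-type sequence).
Initial conditions by direct count (compositions of i into parts ≤ 2): R(1) = 1; R(2) = 2.
Iterating the recurrence: R(3) = 3, R(4) = 5, R(5) = 8.

R(n) = R(n-1) + R(n-2), R(1) = 1, R(2) = 2; R(5) = 8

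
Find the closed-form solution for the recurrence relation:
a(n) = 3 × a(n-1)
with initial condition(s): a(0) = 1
Recurrence: a(n) = 3 × a(n-1), initial: a(0) = 1.
Each term is 3 times the previous, so this is geometric with ratio 3. After n steps: a(n) = a(0)·3ⁿ = 3ⁿ.

a(n) = 3ⁿ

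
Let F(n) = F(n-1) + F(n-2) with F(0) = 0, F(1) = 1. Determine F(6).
Computing the sequence terms:
0, 1, 1, 2, 3, 5, 8

8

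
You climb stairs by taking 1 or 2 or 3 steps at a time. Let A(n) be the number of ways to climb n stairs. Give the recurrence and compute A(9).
Condition on the size of the last step (1 to 3): before it there were n-1, …, n-3 stairs climbed, and these cases are disjoint, so A(n) = A(n-1) + A(n-2) + A(n-3) (order-3 linear recurrence).
Initial conditions by direct count (compositions of i into parts ≤ 3): A(1) = 1; A(2) = 2; A(3) = 4.
Iterating the recurrence: A(4) = 7, A(5) = 13, A(6) = 24, A(7) = 44, A(8) = 81, A(9) = 149.

A(n) = A(n-1) + A(n-2) + A(n-3), A(1) = 1, A(2) = 2, A(3) = 4; A(9) = 149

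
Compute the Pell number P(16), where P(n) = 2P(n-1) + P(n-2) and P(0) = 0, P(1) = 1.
Computing the sequence terms:
0, 1, 2, 5, 12, 29, 70, 169, 408, 985, 2378, 5741, 13860, 33461, 80782, 195025, 470832

470832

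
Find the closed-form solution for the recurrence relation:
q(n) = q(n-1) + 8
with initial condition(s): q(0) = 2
Recurrence: q(n) = q(n-1) + 8, initial: q(0) = 2.
Each step adds 8, so q(n) = q(0) + 8n = 8n + 2.

q(n) = 8n + 2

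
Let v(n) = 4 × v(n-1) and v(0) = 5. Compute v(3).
Computing step by step:
v(0) = 5
v(1) = 4 × 5 = 20
v(2) = 4 × 20 = 80
v(3) = 4 × 80 = 320

320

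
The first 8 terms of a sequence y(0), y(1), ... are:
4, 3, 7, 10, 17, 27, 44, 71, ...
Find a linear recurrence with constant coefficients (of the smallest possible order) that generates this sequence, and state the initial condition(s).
Look for the lowest-order linear relation among consecutive terms.
Observation: y(n) - 1·y(n-1) - (1)·y(n-2) = 0 holds for the shown terms, and no order-1 relation y(n) = α·y(n-1) + β fits.
Check at n=3: 1·7 + (1)·3 = 10. ✓

y(n) = y(n-1) + y(n-2), y(0) = 4, y(1) = 3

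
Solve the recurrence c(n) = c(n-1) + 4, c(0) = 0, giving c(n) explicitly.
Recurrence: c(n) = c(n-1) + 4, initial: c(0) = 0.
Each step adds 4, so c(n) = c(0) + 4n = 4n.

c(n) = 4n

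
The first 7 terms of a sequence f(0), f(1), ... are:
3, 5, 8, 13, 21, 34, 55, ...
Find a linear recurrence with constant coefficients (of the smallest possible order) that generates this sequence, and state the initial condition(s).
Look for the lowest-order linear relation among consecutive terms.
Observation: f(n) - 1·f(n-1) - (1)·f(n-2) = 0 holds for the shown terms, and no order-1 relation f(n) = α·f(n-1) + β fits.
Check at n=3: 1·8 + (1)·5 = 13. ✓

f(n) = f(n-1) + f(n-2), f(0) = 3, f(1) = 5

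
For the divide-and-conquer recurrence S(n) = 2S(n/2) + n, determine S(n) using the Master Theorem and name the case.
Master Theorem template: S(n) = a·S(n/b) + f(n).
Here: a=2, b=2, f(n)=n
Compute log_b(a) = log_2(2) = 1.
f(n) = n = Θ(n). Case 2: S(n) = Θ(n log n).

Case 2: S(n) = Θ(n log n)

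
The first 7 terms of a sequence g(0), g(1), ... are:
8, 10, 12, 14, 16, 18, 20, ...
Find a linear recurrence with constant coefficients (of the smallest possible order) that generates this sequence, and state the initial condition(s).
Look for the lowest-order linear relation among consecutive terms.
Observation: consecutive differences are constant (= 2).
Check at n=2: 1·10 + 2 = 12. ✓

g(n) = g(n-1) + 2, g(0) = 8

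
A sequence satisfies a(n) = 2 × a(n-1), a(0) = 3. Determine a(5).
Computing step by step:
a(0) = 3
a(1) = 2 × 3 = 6
a(2) = 2 × 6 = 12
a(3) = 2 × 12 = 24
a(4) = 2 × 24 = 48
a(5) = 2 × 48 = 96

96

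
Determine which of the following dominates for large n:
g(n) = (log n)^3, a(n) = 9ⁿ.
Comparing growth rates:
Growth-rate hierarchy: log n ≺ any polynomial ≺ any exponential cⁿ (c>1) ≺ n! ≺ nⁿ.
exponential base 9 dominates polylogarithmic (log n)^3 asymptotically.

a(n) grows faster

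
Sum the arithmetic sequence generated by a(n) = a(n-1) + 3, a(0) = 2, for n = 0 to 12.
Computing the sequence terms: 2, 5, 8, 11, 14, 17, 20, 23, 26, 29, 32, 35, 38
Adding these values together:

260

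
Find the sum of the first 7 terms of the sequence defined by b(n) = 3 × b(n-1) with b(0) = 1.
Computing the sequence terms: 1, 3, 9, 27, 81, 243, 729
Adding these values together:

1093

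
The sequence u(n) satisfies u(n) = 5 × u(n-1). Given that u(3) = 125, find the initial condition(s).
In general u(n) = 5ⁿ · u(0). At n = 3: u(0) = u(3) / 5^3 = 125 / 125 = 1.

u(0) = 1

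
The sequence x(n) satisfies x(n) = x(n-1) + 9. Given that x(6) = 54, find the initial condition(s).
x(6) = x(0) + 6·9, so x(0) = 54 - 54 = 0.

x(0) = 0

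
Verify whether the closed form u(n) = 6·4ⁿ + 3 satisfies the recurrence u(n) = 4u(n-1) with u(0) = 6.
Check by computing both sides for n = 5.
From the recurrence with u(0) = 6:
  u(0) = 6, u(1) = 24, u(2) = 96, u(3) = 384, u(4) = 1536, u(5) = 6144
  so the recurrence gives u(5) = 6144.
From the proposed closed form u(n) = 6·4ⁿ + 3:
  u(5) = 6147.
The recurrence gives 6144 but the closed form gives 6147, so the closed form does not satisfy the recurrence.

No, the closed form is incorrect.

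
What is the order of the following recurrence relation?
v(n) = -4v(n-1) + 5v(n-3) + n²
The order is the largest lag k for which v(n-k) appears. Here the deepest term is v(n-3) (the n² term is non-homogeneous and does not affect the order), so the order is 3.

Order 3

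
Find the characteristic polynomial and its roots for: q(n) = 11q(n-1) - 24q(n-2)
Substitute q(n) = rⁿ and divide through by rⁿ⁻²: r² - 11r + 24 = 0
Factor: (r - 8)(r - 3) = 0, so r = 8, 3.
General solution: q(n) = A·8ⁿ + B·3ⁿ

Characteristic: r² - 11r + 24 = 0, Roots: r = 8, 3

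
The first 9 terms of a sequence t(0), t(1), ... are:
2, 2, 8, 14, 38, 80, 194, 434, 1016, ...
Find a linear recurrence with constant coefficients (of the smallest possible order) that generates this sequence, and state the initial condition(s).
Look for the lowest-order linear relation among consecutive terms.
Observation: t(n) - 1·t(n-1) - (3)·t(n-2) = 0 holds for the shown terms, and no order-1 relation t(n) = α·t(n-1) + β fits.
Check at n=3: 1·8 + (3)·2 = 14. ✓

t(n) = t(n-1) + 3t(n-2), t(0) = 2, t(1) = 2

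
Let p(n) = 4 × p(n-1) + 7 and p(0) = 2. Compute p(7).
Computing step by step:
p(0) = 2
p(1) = 4 × 2 + 7 = 15
p(2) = 4 × 15 + 7 = 67
p(3) = 4 × 67 + 7 = 275
p(4) = 4 × 275 + 7 = 1107
p(5) = 4 × 1107 + 7 = 4435
p(6) = 4 × 4435 + 7 = 17747
p(7) = 4 × 17747 + 7 = 70995

70995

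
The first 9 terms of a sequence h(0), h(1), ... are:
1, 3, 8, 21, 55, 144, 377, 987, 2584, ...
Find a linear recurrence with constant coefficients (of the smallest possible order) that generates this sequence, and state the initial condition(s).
Look for the lowest-order linear relation among consecutive terms.
Observation: h(n) - 3·h(n-1) - (-1)·h(n-2) = 0 holds for the shown terms, and no order-1 relation h(n) = α·h(n-1) + β fits.
Check at n=3: 3·8 + (-1)·3 = 21. ✓

h(n) = 3h(n-1) - h(n-2), h(0) = 1, h(1) = 3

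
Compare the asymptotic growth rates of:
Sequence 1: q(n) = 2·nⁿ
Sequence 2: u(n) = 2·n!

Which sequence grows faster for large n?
Comparing growth rates:
Growth-rate hierarchy: log n ≺ any polynomial ≺ any exponential cⁿ (c>1) ≺ n! ≺ nⁿ.
super-exponential nⁿ dominates factorial asymptotically.

q(n) grows faster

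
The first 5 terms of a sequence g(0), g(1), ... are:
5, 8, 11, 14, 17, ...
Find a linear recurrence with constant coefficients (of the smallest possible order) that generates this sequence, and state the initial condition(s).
Look for the lowest-order linear relation among consecutive terms.
Observation: consecutive differences are constant (= 3).
Check at n=2: 1·8 + 3 = 11. ✓

g(n) = g(n-1) + 3, g(0) = 5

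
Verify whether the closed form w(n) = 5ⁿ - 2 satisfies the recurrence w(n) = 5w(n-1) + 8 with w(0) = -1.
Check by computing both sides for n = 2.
From the recurrence with w(0) = -1:
  w(0) = -1, w(1) = 3, w(2) = 23
  so the recurrence gives w(2) = 23.
From the proposed closed form w(n) = 5ⁿ - 2:
  w(2) = 23.
Both sides give 23 at n = 2, and the initial condition(s) match, so the closed form is consistent.

Yes, the closed form is correct.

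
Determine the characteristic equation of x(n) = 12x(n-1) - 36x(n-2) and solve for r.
Substitute x(n) = rⁿ and divide through by rⁿ⁻²: r² - 12r + 36 = 0
Factor: (r - 6)² = 0, so r = 6 (double root).
General solution: x(n) = (A + Bn)·6ⁿ

Characteristic: r² - 12r + 36 = 0, Roots: r = 6 (double root)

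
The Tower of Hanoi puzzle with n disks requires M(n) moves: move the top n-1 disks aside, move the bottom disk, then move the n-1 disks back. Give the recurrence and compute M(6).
Moving n disks = move the top n-1 disks aside (M(n-1) moves) + move the largest disk (1 move) + move the n-1 disks back on top (M(n-1) moves), so M(n) = 2M(n-1) + 1, with M(1) = 1 (a single disk takes one move).
First terms: 1, 3, 7, 15, 31, 63, … — each is one less than a power of 2. Indeed M(n) + 1 = 2(M(n-1) + 1) with M(1) + 1 = 2, so M(n) + 1 = 2ⁿ and M(n) = 2ⁿ - 1.
Hence M(6) = 2^6 - 1 = 64 - 1 = 63.

M(n) = 2M(n-1) + 1, M(1) = 1; M(6) = 63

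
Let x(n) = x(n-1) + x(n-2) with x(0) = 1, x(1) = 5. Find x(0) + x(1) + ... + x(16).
Computing the sequence terms: 1, 5, 6, 11, 17, 28, 45, 73, 118, 191, 309, 500, 809, 1309, 2118, 3427, 5545
Adding these values together:

14512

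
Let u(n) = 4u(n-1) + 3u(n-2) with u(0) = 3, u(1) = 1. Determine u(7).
Computing the sequence terms:
3, 1, 13, 55, 259, 1201, 5581, 25927

25927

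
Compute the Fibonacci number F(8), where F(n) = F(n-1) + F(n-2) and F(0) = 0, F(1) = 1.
Computing the sequence terms:
0, 1, 1, 2, 3, 5, 8, 13, 21

21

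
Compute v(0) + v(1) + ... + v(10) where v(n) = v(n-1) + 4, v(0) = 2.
Computing the sequence terms: 2, 6, 10, 14, 18, 22, 26, 30, 34, 38, 42
Adding these values together:

242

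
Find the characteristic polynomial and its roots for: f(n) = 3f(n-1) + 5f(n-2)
Substitute f(n) = rⁿ and divide through by rⁿ⁻²: r² - 3r - 5 = 0
Discriminant: 3² + 4·5 = 29, not a perfect square, so by the quadratic formula r = (3 ± √29)/2.
General solution: f(n) = A·r₁ⁿ + B·r₂ⁿ where r₁,r₂ = (3 ± √29)/2

Characteristic: r² - 3r - 5 = 0, Roots: r = (3 ± √29)/2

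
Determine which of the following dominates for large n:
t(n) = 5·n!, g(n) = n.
Comparing growth rates:
Growth-rate hierarchy: log n ≺ any polynomial ≺ any exponential cⁿ (c>1) ≺ n! ≺ nⁿ.
factorial dominates polynomial degree 1 asymptotically.

t(n) grows faster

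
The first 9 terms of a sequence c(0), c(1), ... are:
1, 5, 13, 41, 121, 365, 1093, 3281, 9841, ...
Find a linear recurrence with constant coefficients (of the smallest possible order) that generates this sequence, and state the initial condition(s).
Look for the lowest-order linear relation among consecutive terms.
Observation: c(n) - 2·c(n-1) - (3)·c(n-2) = 0 holds for the shown terms, and no order-1 relation c(n) = α·c(n-1) + β fits.
Check at n=3: 2·13 + (3)·5 = 41. ✓

c(n) = 2c(n-1) + 3c(n-2), c(0) = 1, c(1) = 5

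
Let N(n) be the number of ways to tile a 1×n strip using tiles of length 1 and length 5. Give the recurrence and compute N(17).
Condition on the last tile: it has length 1 (leaving a 1×(n-1) strip) or length 5 (leaving a 1×(n-5) strip), so N(n) = N(n-1) + N(n-5) (order-5 linear recurrence).
For 0 ≤ i < 5 only unit tiles fit, so N(i) = 1.
Iterating the recurrence: N(5) = 2, N(6) = 3, N(7) = 4, N(8) = 5, N(9) = 6, N(10) = 8, N(11) = 11, N(12) = 15, N(13) = 20, N(14) = 26, N(15) = 34, N(16) = 45, N(17) = 60.

N(n) = N(n-1) + N(n-5), with N(i) = 1 for 0 ≤ i < 5; N(17) = 60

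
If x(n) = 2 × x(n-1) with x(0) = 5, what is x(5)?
Computing step by step:
x(0) = 5
x(1) = 2 × 5 = 10
x(2) = 2 × 10 = 20
x(3) = 2 × 20 = 40
x(4) = 2 × 40 = 80
x(5) = 2 × 80 = 160

160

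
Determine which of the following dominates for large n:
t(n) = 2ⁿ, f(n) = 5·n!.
Comparing growth rates:
Growth-rate hierarchy: log n ≺ any polynomial ≺ any exponential cⁿ (c>1) ≺ n! ≺ nⁿ.
factorial dominates exponential base 2 asymptotically.

f(n) grows faster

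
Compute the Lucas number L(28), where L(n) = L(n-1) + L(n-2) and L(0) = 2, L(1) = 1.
Computing the sequence terms:
2, 1, 3, 4, 7, 11, 18, 29, 47, 76, 123, 199, 322, 521, 843, 1364, 2207, 3571, 5778, 9349, 15127, 24476, 39603, 64079, 103682, 167761, 271443, 439204, 710647

710647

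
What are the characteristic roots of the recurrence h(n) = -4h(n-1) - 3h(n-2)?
Substitute h(n) = rⁿ and divide through by rⁿ⁻²: r² + 4r + 3 = 0
Factor: (r + 1)(r + 3) = 0, so r = -1, -3.
General solution: h(n) = A·(-1)ⁿ + B·(-3)ⁿ

Characteristic: r² + 4r + 3 = 0, Roots: r = -1, -3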